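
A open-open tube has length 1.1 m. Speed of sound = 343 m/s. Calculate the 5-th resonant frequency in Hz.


Given values:
  Tube type: open-open, L = 1.1 m, c = 343 m/s, n = 5
Formula: f_n = n * c / (2 * L)
Compute 2 * L = 2 * 1.1 = 2.2
f = 5 * 343 / 2.2
f = 779.55

779.55 Hz


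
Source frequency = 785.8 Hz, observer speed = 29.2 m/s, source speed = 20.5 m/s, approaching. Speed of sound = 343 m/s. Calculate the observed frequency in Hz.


Given values:
  f_s = 785.8 Hz, v_o = 29.2 m/s, v_s = 20.5 m/s
  Direction: approaching
Formula: f_o = f_s * (c + v_o) / (c - v_s)
Numerator: c + v_o = 343 + 29.2 = 372.2
Denominator: c - v_s = 343 - 20.5 = 322.5
f_o = 785.8 * 372.2 / 322.5 = 906.9

906.9 Hz


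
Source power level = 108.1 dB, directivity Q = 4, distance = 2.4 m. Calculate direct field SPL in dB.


Given values:
  Lw = 108.1 dB, Q = 4, r = 2.4 m
Formula: SPL = Lw + 10 * log10(Q / (4 * pi * r^2))
Compute 4 * pi * r^2 = 4 * pi * 2.4^2 = 72.3823
Compute Q / denom = 4 / 72.3823 = 0.05526213
Compute 10 * log10(0.05526213) = -12.5757
SPL = 108.1 + (-12.5757) = 95.52

95.52 dB


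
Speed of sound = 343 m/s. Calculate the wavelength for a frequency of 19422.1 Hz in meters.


Given values:
  c = 343 m/s, f = 19422.1 Hz
Formula: lambda = c / f
lambda = 343 / 19422.1
lambda = 0.0177

0.0177 m


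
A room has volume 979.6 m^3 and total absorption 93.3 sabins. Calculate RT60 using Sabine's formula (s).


Given values:
  V = 979.6 m^3
  A = 93.3 sabins
Formula: RT60 = 0.161 * V / A
Numerator: 0.161 * 979.6 = 157.7156
RT60 = 157.7156 / 93.3 = 1.69

1.69 s


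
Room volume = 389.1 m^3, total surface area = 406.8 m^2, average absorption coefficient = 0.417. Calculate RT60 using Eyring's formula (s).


Given values:
  V = 389.1 m^3, S = 406.8 m^2, alpha = 0.417
Formula: RT60 = 0.161 * V / (-S * ln(1 - alpha))
Compute ln(1 - 0.417) = ln(0.583) = -0.539568
Denominator: -406.8 * -0.539568 = 219.4963
Numerator: 0.161 * 389.1 = 62.6451
RT60 = 62.6451 / 219.4963 = 0.285

0.285 s


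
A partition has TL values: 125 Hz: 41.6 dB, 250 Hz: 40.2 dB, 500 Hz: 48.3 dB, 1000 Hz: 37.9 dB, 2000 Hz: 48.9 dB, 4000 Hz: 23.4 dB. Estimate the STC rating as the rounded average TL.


Given TL values at each frequency:
  125 Hz: 41.6 dB
  250 Hz: 40.2 dB
  500 Hz: 48.3 dB
  1000 Hz: 37.9 dB
  2000 Hz: 48.9 dB
  4000 Hz: 23.4 dB
Formula: STC ~ round(average of TL values)
Sum = 41.6 + 40.2 + 48.3 + 37.9 + 48.9 + 23.4 = 240.3
Average = 240.3 / 6 = 40.05
Rounded: 40

40


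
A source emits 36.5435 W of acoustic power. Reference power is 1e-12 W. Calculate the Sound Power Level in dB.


Given values:
  W = 36.5435 W
  W_ref = 1e-12 W
Formula: SWL = 10 * log10(W / W_ref)
Compute ratio: W / W_ref = 36543500000000
Compute log10: log10(36543500000000) = 13.56281
Multiply: SWL = 10 * 13.56281 = 135.63

135.63 dB


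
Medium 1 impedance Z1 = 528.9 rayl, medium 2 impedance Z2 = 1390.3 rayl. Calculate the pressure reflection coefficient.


Given values:
  Z1 = 528.9 rayl, Z2 = 1390.3 rayl
Formula: R = (Z2 - Z1) / (Z2 + Z1)
Numerator: Z2 - Z1 = 1390.3 - 528.9 = 861.4
Denominator: Z2 + Z1 = 1390.3 + 528.9 = 1919.2
R = 861.4 / 1919.2 = 0.4488

0.4488


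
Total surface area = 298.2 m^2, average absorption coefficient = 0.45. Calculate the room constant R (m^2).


Given values:
  S = 298.2 m^2, alpha = 0.45
Formula: R = S * alpha / (1 - alpha)
Numerator: 298.2 * 0.45 = 134.19
Denominator: 1 - 0.45 = 0.55
R = 134.19 / 0.55 = 243.98

243.98 m^2


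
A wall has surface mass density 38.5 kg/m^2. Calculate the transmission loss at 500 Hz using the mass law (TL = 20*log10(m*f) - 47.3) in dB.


Given values:
  m = 38.5 kg/m^2, f = 500 Hz
Formula: TL = 20 * log10(m * f) - 47.3
Compute m * f = 38.5 * 500 = 19250.0
Compute log10(19250.0) = 4.284431
Compute 20 * 4.284431 = 85.6886
TL = 85.6886 - 47.3 = 38.39

38.39 dB


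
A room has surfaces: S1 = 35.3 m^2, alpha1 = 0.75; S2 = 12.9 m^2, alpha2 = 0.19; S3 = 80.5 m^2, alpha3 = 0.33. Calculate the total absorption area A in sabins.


Given surfaces:
  Surface 1: 35.3 * 0.75 = 26.475
  Surface 2: 12.9 * 0.19 = 2.451
  Surface 3: 80.5 * 0.33 = 26.565
Formula: A = sum(Si * alpha_i)
A = 26.475 + 2.451 + 26.565
A = 55.49

55.49 sabins


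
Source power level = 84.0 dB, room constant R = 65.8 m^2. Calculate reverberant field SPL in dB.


Given values:
  Lw = 84.0 dB, R = 65.8 m^2
Formula: SPL = Lw + 10 * log10(4 / R)
Compute 4 / R = 4 / 65.8 = 0.06079
Compute 10 * log10(0.06079) = -12.1617
SPL = 84.0 + (-12.1617) = 71.84

71.84 dB


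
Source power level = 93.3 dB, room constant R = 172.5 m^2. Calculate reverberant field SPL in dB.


Given values:
  Lw = 93.3 dB, R = 172.5 m^2
Formula: SPL = Lw + 10 * log10(4 / R)
Compute 4 / R = 4 / 172.5 = 0.023188
Compute 10 * log10(0.023188) = -16.3474
SPL = 93.3 + (-16.3474) = 76.95

76.95 dB


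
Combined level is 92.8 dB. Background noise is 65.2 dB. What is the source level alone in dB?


Given values:
  L_total = 92.8 dB, L_bg = 65.2 dB
Formula: L_source = 10 * log10(10^(L_total/10) - 10^(L_bg/10))
Convert to linear:
  10^(92.8/10) = 1905460717.9632
  10^(65.2/10) = 3311311.2148
Difference: 1905460717.9632 - 3311311.2148 = 1902149406.7484
L_source = 10 * log10(1902149406.7484) = 92.79

92.79 dB


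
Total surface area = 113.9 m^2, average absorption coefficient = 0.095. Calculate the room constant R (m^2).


Given values:
  S = 113.9 m^2, alpha = 0.095
Formula: R = S * alpha / (1 - alpha)
Numerator: 113.9 * 0.095 = 10.8205
Denominator: 1 - 0.095 = 0.905
R = 10.8205 / 0.905 = 11.96

11.96 m^2


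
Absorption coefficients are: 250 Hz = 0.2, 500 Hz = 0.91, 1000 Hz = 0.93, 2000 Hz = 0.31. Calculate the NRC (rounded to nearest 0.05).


Given values:
  a_250 = 0.2, a_500 = 0.91
  a_1000 = 0.93, a_2000 = 0.31
Formula: NRC = (a250 + a500 + a1000 + a2000) / 4
Sum = 0.2 + 0.91 + 0.93 + 0.31 = 2.35
NRC = 2.35 / 4 = 0.5875
Rounded to nearest 0.05: 0.6

0.6


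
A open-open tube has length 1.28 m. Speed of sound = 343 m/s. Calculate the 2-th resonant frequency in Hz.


Given values:
  Tube type: open-open, L = 1.28 m, c = 343 m/s, n = 2
Formula: f_n = n * c / (2 * L)
Compute 2 * L = 2 * 1.28 = 2.56
f = 2 * 343 / 2.56
f = 267.97

267.97 Hz


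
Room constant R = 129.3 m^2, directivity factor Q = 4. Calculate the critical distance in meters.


Given values:
  R = 129.3 m^2, Q = 4
Formula: d_c = 0.141 * sqrt(Q * R)
Compute Q * R = 4 * 129.3 = 517.2
Compute sqrt(517.2) = 22.742
d_c = 0.141 * 22.742 = 3.207

3.207 m


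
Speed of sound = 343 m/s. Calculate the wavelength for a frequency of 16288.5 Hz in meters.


Given values:
  c = 343 m/s, f = 16288.5 Hz
Formula: lambda = c / f
lambda = 343 / 16288.5
lambda = 0.0211

0.0211 m


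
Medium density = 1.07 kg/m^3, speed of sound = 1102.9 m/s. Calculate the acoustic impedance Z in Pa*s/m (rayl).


Given values:
  rho = 1.07 kg/m^3
  c = 1102.9 m/s
Formula: Z = rho * c
Z = 1.07 * 1102.9
Z = 1180.1

1180.1 rayl


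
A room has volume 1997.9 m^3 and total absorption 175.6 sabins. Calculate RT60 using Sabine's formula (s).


Given values:
  V = 1997.9 m^3
  A = 175.6 sabins
Formula: RT60 = 0.161 * V / A
Numerator: 0.161 * 1997.9 = 321.6619
RT60 = 321.6619 / 175.6 = 1.832

1.832 s


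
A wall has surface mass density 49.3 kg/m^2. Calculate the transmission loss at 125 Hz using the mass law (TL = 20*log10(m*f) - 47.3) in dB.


Given values:
  m = 49.3 kg/m^2, f = 125 Hz
Formula: TL = 20 * log10(m * f) - 47.3
Compute m * f = 49.3 * 125 = 6162.5
Compute log10(6162.5) = 3.789757
Compute 20 * 3.789757 = 75.7951
TL = 75.7951 - 47.3 = 28.5

28.5 dB


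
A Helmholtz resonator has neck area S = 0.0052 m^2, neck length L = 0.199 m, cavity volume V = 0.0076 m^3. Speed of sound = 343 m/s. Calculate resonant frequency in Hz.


Given values:
  S = 0.0052 m^2, L = 0.199 m, V = 0.0076 m^3, c = 343 m/s
Formula: f = (c / (2*pi)) * sqrt(S / (V * L))
Compute V * L = 0.0076 * 0.199 = 0.0015124
Compute S / (V * L) = 0.0052 / 0.0015124 = 3.4382
Compute sqrt(3.4382) = 1.854238
Compute c / (2*pi) = 343 / 6.283185 = 54.590148
f = 54.590148 * 1.854238 = 101.22

101.22 Hz


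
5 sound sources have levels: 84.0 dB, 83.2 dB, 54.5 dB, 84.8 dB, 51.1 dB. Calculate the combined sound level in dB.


Formula: L_total = 10 * log10( sum(10^(Li/10)) )
  Source 1: 10^(84.0/10) = 251188643.151
  Source 2: 10^(83.2/10) = 208929613.0854
  Source 3: 10^(54.5/10) = 281838.2931
  Source 4: 10^(84.8/10) = 301995172.0402
  Source 5: 10^(51.1/10) = 128824.9552
Sum of linear values = 762524091.5249
L_total = 10 * log10(762524091.5249) = 88.82

88.82 dB


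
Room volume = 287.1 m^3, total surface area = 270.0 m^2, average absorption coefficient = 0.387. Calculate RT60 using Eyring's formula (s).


Given values:
  V = 287.1 m^3, S = 270.0 m^2, alpha = 0.387
Formula: RT60 = 0.161 * V / (-S * ln(1 - alpha))
Compute ln(1 - 0.387) = ln(0.613) = -0.48939
Denominator: -270.0 * -0.48939 = 132.1353
Numerator: 0.161 * 287.1 = 46.2231
RT60 = 46.2231 / 132.1353 = 0.35

0.35 s


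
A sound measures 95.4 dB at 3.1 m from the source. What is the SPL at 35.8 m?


Given values:
  SPL1 = 95.4 dB, r1 = 3.1 m, r2 = 35.8 m
Formula: SPL2 = SPL1 - 20 * log10(r2 / r1)
Compute ratio: r2 / r1 = 35.8 / 3.1 = 11.5484
Compute log10: log10(11.5484) = 1.062522
Compute drop: 20 * 1.062522 = 21.2504
SPL2 = 95.4 - 21.2504 = 74.15

74.15 dB


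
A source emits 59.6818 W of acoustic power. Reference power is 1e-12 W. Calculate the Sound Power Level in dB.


Given values:
  W = 59.6818 W
  W_ref = 1e-12 W
Formula: SWL = 10 * log10(W / W_ref)
Compute ratio: W / W_ref = 59681800000000
Compute log10: log10(59681800000000) = 13.775842
Multiply: SWL = 10 * 13.775842 = 137.76

137.76 dB


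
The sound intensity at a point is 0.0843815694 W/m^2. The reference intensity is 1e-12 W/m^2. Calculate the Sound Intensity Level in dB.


Given values:
  I = 0.0843815694 W/m^2
  I_ref = 1e-12 W/m^2
Formula: SIL = 10 * log10(I / I_ref)
Compute ratio: I / I_ref = 84381569400
Compute log10: log10(84381569400) = 10.926248
Multiply: SIL = 10 * 10.926248 = 109.26

109.26 dB


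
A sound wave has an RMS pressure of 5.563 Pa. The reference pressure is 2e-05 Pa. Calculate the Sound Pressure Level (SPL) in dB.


Given values:
  p = 5.563 Pa
  p_ref = 2e-05 Pa
Formula: SPL = 20 * log10(p / p_ref)
Compute ratio: p / p_ref = 5.563 / 2e-05 = 278150
Compute log10: log10(278150) = 5.444279
Multiply: SPL = 20 * 5.444279 = 108.89

108.89 dB


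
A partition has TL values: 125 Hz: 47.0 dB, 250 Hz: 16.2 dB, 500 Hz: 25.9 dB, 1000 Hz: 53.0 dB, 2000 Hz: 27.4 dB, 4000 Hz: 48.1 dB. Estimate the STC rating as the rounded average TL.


Given TL values at each frequency:
  125 Hz: 47.0 dB
  250 Hz: 16.2 dB
  500 Hz: 25.9 dB
  1000 Hz: 53.0 dB
  2000 Hz: 27.4 dB
  4000 Hz: 48.1 dB
Formula: STC ~ round(average of TL values)
Sum = 47.0 + 16.2 + 25.9 + 53.0 + 27.4 + 48.1 = 217.6
Average = 217.6 / 6 = 36.27
Rounded: 36

36


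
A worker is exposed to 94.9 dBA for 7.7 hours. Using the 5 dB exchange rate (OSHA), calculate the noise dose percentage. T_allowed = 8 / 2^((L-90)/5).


Given values:
  L = 94.9 dBA, T = 7.7 hours
Formula: T_allowed = 8 / 2^((L - 90) / 5)
Compute exponent: (94.9 - 90) / 5 = 0.98
Compute 2^(0.98) = 1.972465
T_allowed = 8 / 1.972465 = 4.055839 hours
Dose = (T / T_allowed) * 100
Dose = (7.7 / 4.055839) * 100 = 189.85

189.85 %


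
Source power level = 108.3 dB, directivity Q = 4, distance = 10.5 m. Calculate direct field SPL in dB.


Given values:
  Lw = 108.3 dB, Q = 4, r = 10.5 m
Formula: SPL = Lw + 10 * log10(Q / (4 * pi * r^2))
Compute 4 * pi * r^2 = 4 * pi * 10.5^2 = 1385.4424
Compute Q / denom = 4 / 1385.4424 = 0.00288716
Compute 10 * log10(0.00288716) = -25.3953
SPL = 108.3 + (-25.3953) = 82.9

82.9 dB


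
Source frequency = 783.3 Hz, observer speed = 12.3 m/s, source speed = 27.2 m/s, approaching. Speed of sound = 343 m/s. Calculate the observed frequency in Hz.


Given values:
  f_s = 783.3 Hz, v_o = 12.3 m/s, v_s = 27.2 m/s
  Direction: approaching
Formula: f_o = f_s * (c + v_o) / (c - v_s)
Numerator: c + v_o = 343 + 12.3 = 355.3
Denominator: c - v_s = 343 - 27.2 = 315.8
f_o = 783.3 * 355.3 / 315.8 = 881.27

881.27 Hz


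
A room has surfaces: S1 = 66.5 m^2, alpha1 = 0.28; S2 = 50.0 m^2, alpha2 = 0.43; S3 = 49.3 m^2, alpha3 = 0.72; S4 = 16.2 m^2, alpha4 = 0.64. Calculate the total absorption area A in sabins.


Given surfaces:
  Surface 1: 66.5 * 0.28 = 18.62
  Surface 2: 50.0 * 0.43 = 21.5
  Surface 3: 49.3 * 0.72 = 35.496
  Surface 4: 16.2 * 0.64 = 10.368
Formula: A = sum(Si * alpha_i)
A = 18.62 + 21.5 + 35.496 + 10.368
A = 85.98

85.98 sabins


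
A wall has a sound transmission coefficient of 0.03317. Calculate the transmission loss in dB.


Given values:
  tau = 0.03317
Formula: TL = 10 * log10(1 / tau)
Compute 1 / tau = 1 / 0.03317 = 30.1477
Compute log10(30.1477) = 1.479254
TL = 10 * 1.479254 = 14.79

14.79 dB


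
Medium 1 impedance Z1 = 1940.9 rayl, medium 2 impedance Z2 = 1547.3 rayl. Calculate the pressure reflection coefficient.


Given values:
  Z1 = 1940.9 rayl, Z2 = 1547.3 rayl
Formula: R = (Z2 - Z1) / (Z2 + Z1)
Numerator: Z2 - Z1 = 1547.3 - 1940.9 = -393.6
Denominator: Z2 + Z1 = 1547.3 + 1940.9 = 3488.2
R = -393.6 / 3488.2 = -0.1128

-0.1128


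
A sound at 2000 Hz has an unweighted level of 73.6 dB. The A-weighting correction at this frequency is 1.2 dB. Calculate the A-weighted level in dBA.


Given values:
  SPL = 73.6 dB
  A-weighting at 2000 Hz = 1.2 dB
Formula: L_A = SPL + A_weight
L_A = 73.6 + (1.2)
L_A = 74.8

74.8 dBA


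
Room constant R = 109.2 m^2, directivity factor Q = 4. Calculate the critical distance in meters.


Given values:
  R = 109.2 m^2, Q = 4
Formula: d_c = 0.141 * sqrt(Q * R)
Compute Q * R = 4 * 109.2 = 436.8
Compute sqrt(436.8) = 20.8998
d_c = 0.141 * 20.8998 = 2.947

2.947 m


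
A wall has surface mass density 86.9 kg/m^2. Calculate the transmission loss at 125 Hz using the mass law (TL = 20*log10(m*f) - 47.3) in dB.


Given values:
  m = 86.9 kg/m^2, f = 125 Hz
Formula: TL = 20 * log10(m * f) - 47.3
Compute m * f = 86.9 * 125 = 10862.5
Compute log10(10862.5) = 4.03593
Compute 20 * 4.03593 = 80.7186
TL = 80.7186 - 47.3 = 33.42

33.42 dB


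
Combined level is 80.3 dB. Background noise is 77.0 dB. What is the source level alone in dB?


Given values:
  L_total = 80.3 dB, L_bg = 77.0 dB
Formula: L_source = 10 * log10(10^(L_total/10) - 10^(L_bg/10))
Convert to linear:
  10^(80.3/10) = 107151930.5238
  10^(77.0/10) = 50118723.3627
Difference: 107151930.5238 - 50118723.3627 = 57033207.1611
L_source = 10 * log10(57033207.1611) = 77.56

77.56 dB


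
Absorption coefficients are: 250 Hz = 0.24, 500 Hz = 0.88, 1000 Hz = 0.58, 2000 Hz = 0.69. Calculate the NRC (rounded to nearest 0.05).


Given values:
  a_250 = 0.24, a_500 = 0.88
  a_1000 = 0.58, a_2000 = 0.69
Formula: NRC = (a250 + a500 + a1000 + a2000) / 4
Sum = 0.24 + 0.88 + 0.58 + 0.69 = 2.39
NRC = 2.39 / 4 = 0.5975
Rounded to nearest 0.05: 0.6

0.6


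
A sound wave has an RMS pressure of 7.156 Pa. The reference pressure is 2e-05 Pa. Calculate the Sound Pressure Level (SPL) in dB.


Given values:
  p = 7.156 Pa
  p_ref = 2e-05 Pa
Formula: SPL = 20 * log10(p / p_ref)
Compute ratio: p / p_ref = 7.156 / 2e-05 = 357800
Compute log10: log10(357800) = 5.55364
Multiply: SPL = 20 * 5.55364 = 111.07

111.07 dB


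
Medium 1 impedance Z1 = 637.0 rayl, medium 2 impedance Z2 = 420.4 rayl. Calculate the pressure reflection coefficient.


Given values:
  Z1 = 637.0 rayl, Z2 = 420.4 rayl
Formula: R = (Z2 - Z1) / (Z2 + Z1)
Numerator: Z2 - Z1 = 420.4 - 637.0 = -216.6
Denominator: Z2 + Z1 = 420.4 + 637.0 = 1057.4
R = -216.6 / 1057.4 = -0.2048

-0.2048


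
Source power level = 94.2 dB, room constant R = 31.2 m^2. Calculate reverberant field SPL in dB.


Given values:
  Lw = 94.2 dB, R = 31.2 m^2
Formula: SPL = Lw + 10 * log10(4 / R)
Compute 4 / R = 4 / 31.2 = 0.128205
Compute 10 * log10(0.128205) = -8.921
SPL = 94.2 + (-8.921) = 85.28

85.28 dB


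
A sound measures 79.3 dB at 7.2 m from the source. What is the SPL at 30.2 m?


Given values:
  SPL1 = 79.3 dB, r1 = 7.2 m, r2 = 30.2 m
Formula: SPL2 = SPL1 - 20 * log10(r2 / r1)
Compute ratio: r2 / r1 = 30.2 / 7.2 = 4.1944
Compute log10: log10(4.1944) = 0.62267
Compute drop: 20 * 0.62267 = 12.4534
SPL2 = 79.3 - 12.4534 = 66.85

66.85 dB


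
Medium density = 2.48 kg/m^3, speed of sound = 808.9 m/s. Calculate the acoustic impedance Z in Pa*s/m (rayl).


Given values:
  rho = 2.48 kg/m^3
  c = 808.9 m/s
Formula: Z = rho * c
Z = 2.48 * 808.9
Z = 2006.07

2006.07 rayl


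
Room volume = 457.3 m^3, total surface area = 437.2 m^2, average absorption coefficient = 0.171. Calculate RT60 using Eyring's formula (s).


Given values:
  V = 457.3 m^3, S = 437.2 m^2, alpha = 0.171
Formula: RT60 = 0.161 * V / (-S * ln(1 - alpha))
Compute ln(1 - 0.171) = ln(0.829) = -0.187535
Denominator: -437.2 * -0.187535 = 81.9903
Numerator: 0.161 * 457.3 = 73.6253
RT60 = 73.6253 / 81.9903 = 0.898

0.898 s


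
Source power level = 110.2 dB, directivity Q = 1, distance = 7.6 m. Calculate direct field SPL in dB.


Given values:
  Lw = 110.2 dB, Q = 1, r = 7.6 m
Formula: SPL = Lw + 10 * log10(Q / (4 * pi * r^2))
Compute 4 * pi * r^2 = 4 * pi * 7.6^2 = 725.8336
Compute Q / denom = 1 / 725.8336 = 0.00137773
Compute 10 * log10(0.00137773) = -28.6084
SPL = 110.2 + (-28.6084) = 81.59

81.59 dB


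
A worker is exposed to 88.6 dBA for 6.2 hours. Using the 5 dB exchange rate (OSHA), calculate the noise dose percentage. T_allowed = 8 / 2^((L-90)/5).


Given values:
  L = 88.6 dBA, T = 6.2 hours
Formula: T_allowed = 8 / 2^((L - 90) / 5)
Compute exponent: (88.6 - 90) / 5 = -0.28
Compute 2^(-0.28) = 0.823591
T_allowed = 8 / 0.823591 = 9.713559 hours
Dose = (T / T_allowed) * 100
Dose = (6.2 / 9.713559) * 100 = 63.83

63.83 %


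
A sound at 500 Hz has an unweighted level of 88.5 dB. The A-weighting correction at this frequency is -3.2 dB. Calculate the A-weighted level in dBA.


Given values:
  SPL = 88.5 dB
  A-weighting at 500 Hz = -3.2 dB
Formula: L_A = SPL + A_weight
L_A = 88.5 + (-3.2)
L_A = 85.3

85.3 dBA


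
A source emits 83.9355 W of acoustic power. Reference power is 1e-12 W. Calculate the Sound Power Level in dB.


Given values:
  W = 83.9355 W
  W_ref = 1e-12 W
Formula: SWL = 10 * log10(W / W_ref)
Compute ratio: W / W_ref = 83935500000000
Compute log10: log10(83935500000000) = 13.923946
Multiply: SWL = 10 * 13.923946 = 139.24

139.24 dB


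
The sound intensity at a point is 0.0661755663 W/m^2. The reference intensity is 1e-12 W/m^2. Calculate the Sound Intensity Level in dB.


Given values:
  I = 0.0661755663 W/m^2
  I_ref = 1e-12 W/m^2
Formula: SIL = 10 * log10(I / I_ref)
Compute ratio: I / I_ref = 66175566300
Compute log10: log10(66175566300) = 10.820698
Multiply: SIL = 10 * 10.820698 = 108.21

108.21 dB


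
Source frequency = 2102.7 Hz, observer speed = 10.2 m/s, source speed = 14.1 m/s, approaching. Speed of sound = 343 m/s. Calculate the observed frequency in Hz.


Given values:
  f_s = 2102.7 Hz, v_o = 10.2 m/s, v_s = 14.1 m/s
  Direction: approaching
Formula: f_o = f_s * (c + v_o) / (c - v_s)
Numerator: c + v_o = 343 + 10.2 = 353.2
Denominator: c - v_s = 343 - 14.1 = 328.9
f_o = 2102.7 * 353.2 / 328.9 = 2258.05

2258.05 Hz


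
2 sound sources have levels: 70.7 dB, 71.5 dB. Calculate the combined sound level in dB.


Formula: L_total = 10 * log10( sum(10^(Li/10)) )
  Source 1: 10^(70.7/10) = 11748975.5494
  Source 2: 10^(71.5/10) = 14125375.4462
Sum of linear values = 25874350.9956
L_total = 10 * log10(25874350.9956) = 74.13

74.13 dB


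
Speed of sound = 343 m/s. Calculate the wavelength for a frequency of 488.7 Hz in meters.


Given values:
  c = 343 m/s, f = 488.7 Hz
Formula: lambda = c / f
lambda = 343 / 488.7
lambda = 0.7019

0.7019 m


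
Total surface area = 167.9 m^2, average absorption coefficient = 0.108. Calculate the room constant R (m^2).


Given values:
  S = 167.9 m^2, alpha = 0.108
Formula: R = S * alpha / (1 - alpha)
Numerator: 167.9 * 0.108 = 18.1332
Denominator: 1 - 0.108 = 0.892
R = 18.1332 / 0.892 = 20.33

20.33 m^2


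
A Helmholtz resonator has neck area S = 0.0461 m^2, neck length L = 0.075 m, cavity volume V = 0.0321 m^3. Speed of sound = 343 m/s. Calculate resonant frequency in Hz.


Given values:
  S = 0.0461 m^2, L = 0.075 m, V = 0.0321 m^3, c = 343 m/s
Formula: f = (c / (2*pi)) * sqrt(S / (V * L))
Compute V * L = 0.0321 * 0.075 = 0.0024075
Compute S / (V * L) = 0.0461 / 0.0024075 = 19.1485
Compute sqrt(19.1485) = 4.3759
Compute c / (2*pi) = 343 / 6.283185 = 54.590148
f = 54.590148 * 4.3759 = 238.88

238.88 Hz


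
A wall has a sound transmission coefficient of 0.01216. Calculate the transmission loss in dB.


Given values:
  tau = 0.01216
Formula: TL = 10 * log10(1 / tau)
Compute 1 / tau = 1 / 0.01216 = 82.2368
Compute log10(82.2368) = 1.915066
TL = 10 * 1.915066 = 19.15

19.15 dB


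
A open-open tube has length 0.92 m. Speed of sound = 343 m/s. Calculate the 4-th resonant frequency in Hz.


Given values:
  Tube type: open-open, L = 0.92 m, c = 343 m/s, n = 4
Formula: f_n = n * c / (2 * L)
Compute 2 * L = 2 * 0.92 = 1.84
f = 4 * 343 / 1.84
f = 745.65

745.65 Hz


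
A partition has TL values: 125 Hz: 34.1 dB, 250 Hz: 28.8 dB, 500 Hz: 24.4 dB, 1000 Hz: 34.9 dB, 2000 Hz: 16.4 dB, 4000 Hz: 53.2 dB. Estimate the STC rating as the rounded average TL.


Given TL values at each frequency:
  125 Hz: 34.1 dB
  250 Hz: 28.8 dB
  500 Hz: 24.4 dB
  1000 Hz: 34.9 dB
  2000 Hz: 16.4 dB
  4000 Hz: 53.2 dB
Formula: STC ~ round(average of TL values)
Sum = 34.1 + 28.8 + 24.4 + 34.9 + 16.4 + 53.2 = 191.8
Average = 191.8 / 6 = 31.97
Rounded: 32

32


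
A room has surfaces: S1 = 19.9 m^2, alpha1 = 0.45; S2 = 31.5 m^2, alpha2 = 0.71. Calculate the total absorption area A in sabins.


Given surfaces:
  Surface 1: 19.9 * 0.45 = 8.955
  Surface 2: 31.5 * 0.71 = 22.365
Formula: A = sum(Si * alpha_i)
A = 8.955 + 22.365
A = 31.32

31.32 sabins


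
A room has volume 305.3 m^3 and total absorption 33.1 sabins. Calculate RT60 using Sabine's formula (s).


Given values:
  V = 305.3 m^3
  A = 33.1 sabins
Formula: RT60 = 0.161 * V / A
Numerator: 0.161 * 305.3 = 49.1533
RT60 = 49.1533 / 33.1 = 1.485

1.485 s


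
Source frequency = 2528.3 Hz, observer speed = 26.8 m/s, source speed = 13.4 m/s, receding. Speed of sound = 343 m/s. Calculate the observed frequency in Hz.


Given values:
  f_s = 2528.3 Hz, v_o = 26.8 m/s, v_s = 13.4 m/s
  Direction: receding
Formula: f_o = f_s * (c - v_o) / (c + v_s)
Numerator: c - v_o = 343 - 26.8 = 316.2
Denominator: c + v_s = 343 + 13.4 = 356.4
f_o = 2528.3 * 316.2 / 356.4 = 2243.12

2243.12 Hz


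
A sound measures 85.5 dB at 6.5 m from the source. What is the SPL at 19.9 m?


Given values:
  SPL1 = 85.5 dB, r1 = 6.5 m, r2 = 19.9 m
Formula: SPL2 = SPL1 - 20 * log10(r2 / r1)
Compute ratio: r2 / r1 = 19.9 / 6.5 = 3.0615
Compute log10: log10(3.0615) = 0.485934
Compute drop: 20 * 0.485934 = 9.7187
SPL2 = 85.5 - 9.7187 = 75.78

75.78 dB


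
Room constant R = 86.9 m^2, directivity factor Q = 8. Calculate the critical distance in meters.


Given values:
  R = 86.9 m^2, Q = 8
Formula: d_c = 0.141 * sqrt(Q * R)
Compute Q * R = 8 * 86.9 = 695.2
Compute sqrt(695.2) = 26.3666
d_c = 0.141 * 26.3666 = 3.718

3.718 m


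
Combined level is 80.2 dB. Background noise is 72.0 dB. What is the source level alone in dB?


Given values:
  L_total = 80.2 dB, L_bg = 72.0 dB
Formula: L_source = 10 * log10(10^(L_total/10) - 10^(L_bg/10))
Convert to linear:
  10^(80.2/10) = 104712854.8051
  10^(72.0/10) = 15848931.9246
Difference: 104712854.8051 - 15848931.9246 = 88863922.8805
L_source = 10 * log10(88863922.8805) = 79.49

79.49 dB


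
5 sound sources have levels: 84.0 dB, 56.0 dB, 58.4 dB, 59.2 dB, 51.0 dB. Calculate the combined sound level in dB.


Formula: L_total = 10 * log10( sum(10^(Li/10)) )
  Source 1: 10^(84.0/10) = 251188643.151
  Source 2: 10^(56.0/10) = 398107.1706
  Source 3: 10^(58.4/10) = 691830.9709
  Source 4: 10^(59.2/10) = 831763.7711
  Source 5: 10^(51.0/10) = 125892.5412
Sum of linear values = 253236237.6048
L_total = 10 * log10(253236237.6048) = 84.04

84.04 dB


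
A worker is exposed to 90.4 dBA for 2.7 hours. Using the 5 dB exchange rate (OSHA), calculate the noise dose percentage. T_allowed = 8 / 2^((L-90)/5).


Given values:
  L = 90.4 dBA, T = 2.7 hours
Formula: T_allowed = 8 / 2^((L - 90) / 5)
Compute exponent: (90.4 - 90) / 5 = 0.08
Compute 2^(0.08) = 1.057018
T_allowed = 8 / 1.057018 = 7.568461 hours
Dose = (T / T_allowed) * 100
Dose = (2.7 / 7.568461) * 100 = 35.67

35.67 %


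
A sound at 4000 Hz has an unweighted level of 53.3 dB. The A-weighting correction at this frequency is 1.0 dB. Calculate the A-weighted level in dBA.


Given values:
  SPL = 53.3 dB
  A-weighting at 4000 Hz = 1.0 dB
Formula: L_A = SPL + A_weight
L_A = 53.3 + (1.0)
L_A = 54.3

54.3 dBA


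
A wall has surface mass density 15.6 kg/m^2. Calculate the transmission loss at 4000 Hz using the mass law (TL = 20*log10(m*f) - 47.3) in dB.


Given values:
  m = 15.6 kg/m^2, f = 4000 Hz
Formula: TL = 20 * log10(m * f) - 47.3
Compute m * f = 15.6 * 4000 = 62400.0
Compute log10(62400.0) = 4.795185
Compute 20 * 4.795185 = 95.9037
TL = 95.9037 - 47.3 = 48.6

48.6 dB


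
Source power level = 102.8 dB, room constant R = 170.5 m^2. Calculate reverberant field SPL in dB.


Given values:
  Lw = 102.8 dB, R = 170.5 m^2
Formula: SPL = Lw + 10 * log10(4 / R)
Compute 4 / R = 4 / 170.5 = 0.02346
Compute 10 * log10(0.02346) = -16.2967
SPL = 102.8 + (-16.2967) = 86.5

86.5 dB


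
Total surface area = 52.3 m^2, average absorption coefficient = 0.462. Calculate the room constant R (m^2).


Given values:
  S = 52.3 m^2, alpha = 0.462
Formula: R = S * alpha / (1 - alpha)
Numerator: 52.3 * 0.462 = 24.1626
Denominator: 1 - 0.462 = 0.538
R = 24.1626 / 0.538 = 44.91

44.91 m^2


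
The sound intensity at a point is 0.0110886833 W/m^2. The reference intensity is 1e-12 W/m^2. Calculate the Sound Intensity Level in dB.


Given values:
  I = 0.0110886833 W/m^2
  I_ref = 1e-12 W/m^2
Formula: SIL = 10 * log10(I / I_ref)
Compute ratio: I / I_ref = 11088683300
Compute log10: log10(11088683300) = 10.04488
Multiply: SIL = 10 * 10.04488 = 100.45

100.45 dB


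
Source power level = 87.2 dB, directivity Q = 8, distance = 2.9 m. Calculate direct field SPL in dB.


Given values:
  Lw = 87.2 dB, Q = 8, r = 2.9 m
Formula: SPL = Lw + 10 * log10(Q / (4 * pi * r^2))
Compute 4 * pi * r^2 = 4 * pi * 2.9^2 = 105.6832
Compute Q / denom = 8 / 105.6832 = 0.07569793
Compute 10 * log10(0.07569793) = -11.2092
SPL = 87.2 + (-11.2092) = 75.99

75.99 dB


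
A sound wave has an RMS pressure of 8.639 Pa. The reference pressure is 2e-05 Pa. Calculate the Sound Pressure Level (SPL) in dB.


Given values:
  p = 8.639 Pa
  p_ref = 2e-05 Pa
Formula: SPL = 20 * log10(p / p_ref)
Compute ratio: p / p_ref = 8.639 / 2e-05 = 431950
Compute log10: log10(431950) = 5.635433
Multiply: SPL = 20 * 5.635433 = 112.71

112.71 dB


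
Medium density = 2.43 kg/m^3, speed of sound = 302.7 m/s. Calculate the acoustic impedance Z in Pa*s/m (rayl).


Given values:
  rho = 2.43 kg/m^3
  c = 302.7 m/s
Formula: Z = rho * c
Z = 2.43 * 302.7
Z = 735.56

735.56 rayl


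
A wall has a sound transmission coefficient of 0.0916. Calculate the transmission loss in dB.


Given values:
  tau = 0.0916
Formula: TL = 10 * log10(1 / tau)
Compute 1 / tau = 1 / 0.0916 = 10.917
Compute log10(10.917) = 1.038103
TL = 10 * 1.038103 = 10.38

10.38 dB


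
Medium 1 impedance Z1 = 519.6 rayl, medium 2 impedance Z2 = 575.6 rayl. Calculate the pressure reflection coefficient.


Given values:
  Z1 = 519.6 rayl, Z2 = 575.6 rayl
Formula: R = (Z2 - Z1) / (Z2 + Z1)
Numerator: Z2 - Z1 = 575.6 - 519.6 = 56.0
Denominator: Z2 + Z1 = 575.6 + 519.6 = 1095.2
R = 56.0 / 1095.2 = 0.0511

0.0511


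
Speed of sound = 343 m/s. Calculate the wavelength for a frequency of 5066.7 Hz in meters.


Given values:
  c = 343 m/s, f = 5066.7 Hz
Formula: lambda = c / f
lambda = 343 / 5066.7
lambda = 0.0677

0.0677 m


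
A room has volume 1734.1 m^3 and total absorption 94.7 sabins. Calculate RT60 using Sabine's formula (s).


Given values:
  V = 1734.1 m^3
  A = 94.7 sabins
Formula: RT60 = 0.161 * V / A
Numerator: 0.161 * 1734.1 = 279.1901
RT60 = 279.1901 / 94.7 = 2.948

2.948 s


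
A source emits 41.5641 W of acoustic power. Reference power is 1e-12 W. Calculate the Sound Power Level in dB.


Given values:
  W = 41.5641 W
  W_ref = 1e-12 W
Formula: SWL = 10 * log10(W / W_ref)
Compute ratio: W / W_ref = 41564100000000
Compute log10: log10(41564100000000) = 13.618718
Multiply: SWL = 10 * 13.618718 = 136.19

136.19 dB


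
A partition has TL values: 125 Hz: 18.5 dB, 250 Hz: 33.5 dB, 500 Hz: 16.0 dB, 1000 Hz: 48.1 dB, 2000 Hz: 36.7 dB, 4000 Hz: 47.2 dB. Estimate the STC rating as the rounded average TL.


Given TL values at each frequency:
  125 Hz: 18.5 dB
  250 Hz: 33.5 dB
  500 Hz: 16.0 dB
  1000 Hz: 48.1 dB
  2000 Hz: 36.7 dB
  4000 Hz: 47.2 dB
Formula: STC ~ round(average of TL values)
Sum = 18.5 + 33.5 + 16.0 + 48.1 + 36.7 + 47.2 = 200.0
Average = 200.0 / 6 = 33.33
Rounded: 33

33


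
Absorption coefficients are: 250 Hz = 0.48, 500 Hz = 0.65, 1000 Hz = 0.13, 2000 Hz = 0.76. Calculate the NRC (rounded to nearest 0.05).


Given values:
  a_250 = 0.48, a_500 = 0.65
  a_1000 = 0.13, a_2000 = 0.76
Formula: NRC = (a250 + a500 + a1000 + a2000) / 4
Sum = 0.48 + 0.65 + 0.13 + 0.76 = 2.02
NRC = 2.02 / 4 = 0.505
Rounded to nearest 0.05: 0.5

0.5


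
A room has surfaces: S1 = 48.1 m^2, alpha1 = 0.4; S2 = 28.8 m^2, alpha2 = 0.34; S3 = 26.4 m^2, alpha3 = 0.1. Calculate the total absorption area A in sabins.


Given surfaces:
  Surface 1: 48.1 * 0.4 = 19.24
  Surface 2: 28.8 * 0.34 = 9.792
  Surface 3: 26.4 * 0.1 = 2.64
Formula: A = sum(Si * alpha_i)
A = 19.24 + 9.792 + 2.64
A = 31.67

31.67 sabins


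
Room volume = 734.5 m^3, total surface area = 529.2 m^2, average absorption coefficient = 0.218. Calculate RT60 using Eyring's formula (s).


Given values:
  V = 734.5 m^3, S = 529.2 m^2, alpha = 0.218
Formula: RT60 = 0.161 * V / (-S * ln(1 - alpha))
Compute ln(1 - 0.218) = ln(0.782) = -0.245901
Denominator: -529.2 * -0.245901 = 130.1308
Numerator: 0.161 * 734.5 = 118.2545
RT60 = 118.2545 / 130.1308 = 0.909

0.909 s


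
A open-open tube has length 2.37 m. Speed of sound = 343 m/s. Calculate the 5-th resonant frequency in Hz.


Given values:
  Tube type: open-open, L = 2.37 m, c = 343 m/s, n = 5
Formula: f_n = n * c / (2 * L)
Compute 2 * L = 2 * 2.37 = 4.74
f = 5 * 343 / 4.74
f = 361.81

361.81 Hz


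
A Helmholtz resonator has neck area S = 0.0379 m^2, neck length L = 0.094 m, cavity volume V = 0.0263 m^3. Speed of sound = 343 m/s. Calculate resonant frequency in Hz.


Given values:
  S = 0.0379 m^2, L = 0.094 m, V = 0.0263 m^3, c = 343 m/s
Formula: f = (c / (2*pi)) * sqrt(S / (V * L))
Compute V * L = 0.0263 * 0.094 = 0.0024722
Compute S / (V * L) = 0.0379 / 0.0024722 = 15.3305
Compute sqrt(15.3305) = 3.915418
Compute c / (2*pi) = 343 / 6.283185 = 54.590148
f = 54.590148 * 3.915418 = 213.74

213.74 Hz


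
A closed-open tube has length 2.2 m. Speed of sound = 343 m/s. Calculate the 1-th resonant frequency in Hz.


Given values:
  Tube type: closed-open, L = 2.2 m, c = 343 m/s, n = 1
Formula: f_n = (2n - 1) * c / (4 * L)
Compute 2n - 1 = 2*1 - 1 = 1
Compute 4 * L = 4 * 2.2 = 8.8
f = 1 * 343 / 8.8
f = 38.98

38.98 Hz


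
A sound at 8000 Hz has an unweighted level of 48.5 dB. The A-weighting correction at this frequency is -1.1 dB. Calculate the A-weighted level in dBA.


Given values:
  SPL = 48.5 dB
  A-weighting at 8000 Hz = -1.1 dB
Formula: L_A = SPL + A_weight
L_A = 48.5 + (-1.1)
L_A = 47.4

47.4 dBA


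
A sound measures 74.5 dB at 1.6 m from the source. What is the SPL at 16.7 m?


Given values:
  SPL1 = 74.5 dB, r1 = 1.6 m, r2 = 16.7 m
Formula: SPL2 = SPL1 - 20 * log10(r2 / r1)
Compute ratio: r2 / r1 = 16.7 / 1.6 = 10.4375
Compute log10: log10(10.4375) = 1.018596
Compute drop: 20 * 1.018596 = 20.3719
SPL2 = 74.5 - 20.3719 = 54.13

54.13 dB


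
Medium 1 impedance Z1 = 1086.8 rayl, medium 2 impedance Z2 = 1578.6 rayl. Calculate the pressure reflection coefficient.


Given values:
  Z1 = 1086.8 rayl, Z2 = 1578.6 rayl
Formula: R = (Z2 - Z1) / (Z2 + Z1)
Numerator: Z2 - Z1 = 1578.6 - 1086.8 = 491.8
Denominator: Z2 + Z1 = 1578.6 + 1086.8 = 2665.4
R = 491.8 / 2665.4 = 0.1845

0.1845


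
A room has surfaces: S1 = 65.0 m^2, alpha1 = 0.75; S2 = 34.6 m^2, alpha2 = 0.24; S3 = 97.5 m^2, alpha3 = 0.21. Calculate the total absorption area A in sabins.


Given surfaces:
  Surface 1: 65.0 * 0.75 = 48.75
  Surface 2: 34.6 * 0.24 = 8.304
  Surface 3: 97.5 * 0.21 = 20.475
Formula: A = sum(Si * alpha_i)
A = 48.75 + 8.304 + 20.475
A = 77.53

77.53 sabins


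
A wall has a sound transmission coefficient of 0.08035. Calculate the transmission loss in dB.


Given values:
  tau = 0.08035
Formula: TL = 10 * log10(1 / tau)
Compute 1 / tau = 1 / 0.08035 = 12.4456
Compute log10(12.4456) = 1.095016
TL = 10 * 1.095016 = 10.95

10.95 dB


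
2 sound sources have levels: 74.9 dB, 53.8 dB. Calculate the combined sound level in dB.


Formula: L_total = 10 * log10( sum(10^(Li/10)) )
  Source 1: 10^(74.9/10) = 30902954.3251
  Source 2: 10^(53.8/10) = 239883.2919
Sum of linear values = 31142837.617
L_total = 10 * log10(31142837.617) = 74.93

74.93 dB


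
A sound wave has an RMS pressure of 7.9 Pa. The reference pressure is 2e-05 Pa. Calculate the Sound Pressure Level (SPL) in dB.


Given values:
  p = 7.9 Pa
  p_ref = 2e-05 Pa
Formula: SPL = 20 * log10(p / p_ref)
Compute ratio: p / p_ref = 7.9 / 2e-05 = 395000
Compute log10: log10(395000) = 5.596597
Multiply: SPL = 20 * 5.596597 = 111.93

111.93 dB


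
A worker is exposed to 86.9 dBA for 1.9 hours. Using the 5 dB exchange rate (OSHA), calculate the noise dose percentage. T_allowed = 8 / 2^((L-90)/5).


Given values:
  L = 86.9 dBA, T = 1.9 hours
Formula: T_allowed = 8 / 2^((L - 90) / 5)
Compute exponent: (86.9 - 90) / 5 = -0.62
Compute 2^(-0.62) = 0.650671
T_allowed = 8 / 0.650671 = 12.295 hours
Dose = (T / T_allowed) * 100
Dose = (1.9 / 12.295) * 100 = 15.45

15.45 %


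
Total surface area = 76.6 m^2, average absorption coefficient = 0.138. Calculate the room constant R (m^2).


Given values:
  S = 76.6 m^2, alpha = 0.138
Formula: R = S * alpha / (1 - alpha)
Numerator: 76.6 * 0.138 = 10.5708
Denominator: 1 - 0.138 = 0.862
R = 10.5708 / 0.862 = 12.26

12.26 m^2


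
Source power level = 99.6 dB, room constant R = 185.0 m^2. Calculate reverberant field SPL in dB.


Given values:
  Lw = 99.6 dB, R = 185.0 m^2
Formula: SPL = Lw + 10 * log10(4 / R)
Compute 4 / R = 4 / 185.0 = 0.021622
Compute 10 * log10(0.021622) = -16.651
SPL = 99.6 + (-16.651) = 82.95

82.95 dB


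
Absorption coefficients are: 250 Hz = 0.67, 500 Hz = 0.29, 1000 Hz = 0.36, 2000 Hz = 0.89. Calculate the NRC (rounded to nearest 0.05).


Given values:
  a_250 = 0.67, a_500 = 0.29
  a_1000 = 0.36, a_2000 = 0.89
Formula: NRC = (a250 + a500 + a1000 + a2000) / 4
Sum = 0.67 + 0.29 + 0.36 + 0.89 = 2.21
NRC = 2.21 / 4 = 0.5525
Rounded to nearest 0.05: 0.55

0.55


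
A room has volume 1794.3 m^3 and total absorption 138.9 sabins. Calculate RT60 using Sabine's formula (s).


Given values:
  V = 1794.3 m^3
  A = 138.9 sabins
Formula: RT60 = 0.161 * V / A
Numerator: 0.161 * 1794.3 = 288.8823
RT60 = 288.8823 / 138.9 = 2.08

2.08 s


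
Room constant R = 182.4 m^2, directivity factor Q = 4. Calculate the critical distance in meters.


Given values:
  R = 182.4 m^2, Q = 4
Formula: d_c = 0.141 * sqrt(Q * R)
Compute Q * R = 4 * 182.4 = 729.6
Compute sqrt(729.6) = 27.0111
d_c = 0.141 * 27.0111 = 3.809

3.809 m


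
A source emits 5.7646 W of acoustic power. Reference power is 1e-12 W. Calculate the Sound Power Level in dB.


Given values:
  W = 5.7646 W
  W_ref = 1e-12 W
Formula: SWL = 10 * log10(W / W_ref)
Compute ratio: W / W_ref = 5764600000000
Compute log10: log10(5764600000000) = 12.760769
Multiply: SWL = 10 * 12.760769 = 127.61

127.61 dB


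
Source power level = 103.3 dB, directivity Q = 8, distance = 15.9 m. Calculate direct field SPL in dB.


Given values:
  Lw = 103.3 dB, Q = 8, r = 15.9 m
Formula: SPL = Lw + 10 * log10(Q / (4 * pi * r^2))
Compute 4 * pi * r^2 = 4 * pi * 15.9^2 = 3176.9042
Compute Q / denom = 8 / 3176.9042 = 0.00251817
Compute 10 * log10(0.00251817) = -25.9891
SPL = 103.3 + (-25.9891) = 77.31

77.31 dB


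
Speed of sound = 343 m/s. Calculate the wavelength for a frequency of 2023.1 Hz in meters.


Given values:
  c = 343 m/s, f = 2023.1 Hz
Formula: lambda = c / f
lambda = 343 / 2023.1
lambda = 0.1695

0.1695 m


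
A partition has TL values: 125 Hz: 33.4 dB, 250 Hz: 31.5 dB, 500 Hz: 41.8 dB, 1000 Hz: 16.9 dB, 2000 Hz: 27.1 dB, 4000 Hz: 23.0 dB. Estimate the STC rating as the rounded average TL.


Given TL values at each frequency:
  125 Hz: 33.4 dB
  250 Hz: 31.5 dB
  500 Hz: 41.8 dB
  1000 Hz: 16.9 dB
  2000 Hz: 27.1 dB
  4000 Hz: 23.0 dB
Formula: STC ~ round(average of TL values)
Sum = 33.4 + 31.5 + 41.8 + 16.9 + 27.1 + 23.0 = 173.7
Average = 173.7 / 6 = 28.95
Rounded: 29

29


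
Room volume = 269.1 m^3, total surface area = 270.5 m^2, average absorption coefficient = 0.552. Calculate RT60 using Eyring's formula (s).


Given values:
  V = 269.1 m^3, S = 270.5 m^2, alpha = 0.552
Formula: RT60 = 0.161 * V / (-S * ln(1 - alpha))
Compute ln(1 - 0.552) = ln(0.448) = -0.802962
Denominator: -270.5 * -0.802962 = 217.2012
Numerator: 0.161 * 269.1 = 43.3251
RT60 = 43.3251 / 217.2012 = 0.199

0.199 s


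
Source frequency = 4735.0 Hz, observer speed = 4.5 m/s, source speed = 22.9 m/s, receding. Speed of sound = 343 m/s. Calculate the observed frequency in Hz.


Given values:
  f_s = 4735.0 Hz, v_o = 4.5 m/s, v_s = 22.9 m/s
  Direction: receding
Formula: f_o = f_s * (c - v_o) / (c + v_s)
Numerator: c - v_o = 343 - 4.5 = 338.5
Denominator: c + v_s = 343 + 22.9 = 365.9
f_o = 4735.0 * 338.5 / 365.9 = 4380.42

4380.42 Hz


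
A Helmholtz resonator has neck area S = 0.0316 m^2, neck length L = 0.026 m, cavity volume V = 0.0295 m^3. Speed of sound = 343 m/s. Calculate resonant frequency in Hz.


Given values:
  S = 0.0316 m^2, L = 0.026 m, V = 0.0295 m^3, c = 343 m/s
Formula: f = (c / (2*pi)) * sqrt(S / (V * L))
Compute V * L = 0.0295 * 0.026 = 0.000767
Compute S / (V * L) = 0.0316 / 0.000767 = 41.1995
Compute sqrt(41.1995) = 6.418684
Compute c / (2*pi) = 343 / 6.283185 = 54.590148
f = 54.590148 * 6.418684 = 350.4

350.4 Hz


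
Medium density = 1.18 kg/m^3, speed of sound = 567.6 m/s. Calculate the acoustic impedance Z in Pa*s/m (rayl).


Given values:
  rho = 1.18 kg/m^3
  c = 567.6 m/s
Formula: Z = rho * c
Z = 1.18 * 567.6
Z = 669.77

669.77 rayl


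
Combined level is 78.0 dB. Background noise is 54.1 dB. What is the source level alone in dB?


Given values:
  L_total = 78.0 dB, L_bg = 54.1 dB
Formula: L_source = 10 * log10(10^(L_total/10) - 10^(L_bg/10))
Convert to linear:
  10^(78.0/10) = 63095734.448
  10^(54.1/10) = 257039.5783
Difference: 63095734.448 - 257039.5783 = 62838694.8697
L_source = 10 * log10(62838694.8697) = 77.98

77.98 dB


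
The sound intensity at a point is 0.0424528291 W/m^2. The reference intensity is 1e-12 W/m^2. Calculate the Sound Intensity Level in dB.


Given values:
  I = 0.0424528291 W/m^2
  I_ref = 1e-12 W/m^2
Formula: SIL = 10 * log10(I / I_ref)
Compute ratio: I / I_ref = 42452829100
Compute log10: log10(42452829100) = 10.627907
Multiply: SIL = 10 * 10.627907 = 106.28

106.28 dB


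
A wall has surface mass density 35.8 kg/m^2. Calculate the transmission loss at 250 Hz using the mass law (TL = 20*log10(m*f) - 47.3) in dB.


Given values:
  m = 35.8 kg/m^2, f = 250 Hz
Formula: TL = 20 * log10(m * f) - 47.3
Compute m * f = 35.8 * 250 = 8950.0
Compute log10(8950.0) = 3.951823
Compute 20 * 3.951823 = 79.0365
TL = 79.0365 - 47.3 = 31.74

31.74 dB
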